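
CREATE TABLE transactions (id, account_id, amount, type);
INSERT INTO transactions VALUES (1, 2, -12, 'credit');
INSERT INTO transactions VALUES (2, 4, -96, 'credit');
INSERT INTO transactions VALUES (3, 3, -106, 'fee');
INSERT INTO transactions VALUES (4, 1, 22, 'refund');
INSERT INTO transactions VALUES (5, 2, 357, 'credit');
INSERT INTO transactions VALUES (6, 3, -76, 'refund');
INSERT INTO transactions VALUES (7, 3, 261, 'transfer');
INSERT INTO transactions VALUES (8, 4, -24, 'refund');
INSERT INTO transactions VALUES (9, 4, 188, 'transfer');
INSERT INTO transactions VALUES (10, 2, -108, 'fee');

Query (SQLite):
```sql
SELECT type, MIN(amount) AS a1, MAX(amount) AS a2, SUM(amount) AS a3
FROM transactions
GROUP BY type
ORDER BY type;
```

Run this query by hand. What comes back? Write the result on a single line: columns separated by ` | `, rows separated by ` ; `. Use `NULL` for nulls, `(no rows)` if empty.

credit | -96 | 357 | 249 ; fee | -108 | -106 | -214 ; refund | -76 | 22 | -78 ; transfer | 188 | 261 | 449

Group transactions by type.
Per group compute: MIN(amount), MAX(amount), SUM(amount).
  credit: ids {1, 2, 5} → MIN(amount)=-96, MAX(amount)=357, SUM(amount)=249
  fee: ids {3, 10} → MIN(amount)=-108, MAX(amount)=-106, SUM(amount)=-214
  refund: ids {4, 6, 8} → MIN(amount)=-76, MAX(amount)=22, SUM(amount)=-78
  transfer: ids {7, 9} → MIN(amount)=188, MAX(amount)=261, SUM(amount)=449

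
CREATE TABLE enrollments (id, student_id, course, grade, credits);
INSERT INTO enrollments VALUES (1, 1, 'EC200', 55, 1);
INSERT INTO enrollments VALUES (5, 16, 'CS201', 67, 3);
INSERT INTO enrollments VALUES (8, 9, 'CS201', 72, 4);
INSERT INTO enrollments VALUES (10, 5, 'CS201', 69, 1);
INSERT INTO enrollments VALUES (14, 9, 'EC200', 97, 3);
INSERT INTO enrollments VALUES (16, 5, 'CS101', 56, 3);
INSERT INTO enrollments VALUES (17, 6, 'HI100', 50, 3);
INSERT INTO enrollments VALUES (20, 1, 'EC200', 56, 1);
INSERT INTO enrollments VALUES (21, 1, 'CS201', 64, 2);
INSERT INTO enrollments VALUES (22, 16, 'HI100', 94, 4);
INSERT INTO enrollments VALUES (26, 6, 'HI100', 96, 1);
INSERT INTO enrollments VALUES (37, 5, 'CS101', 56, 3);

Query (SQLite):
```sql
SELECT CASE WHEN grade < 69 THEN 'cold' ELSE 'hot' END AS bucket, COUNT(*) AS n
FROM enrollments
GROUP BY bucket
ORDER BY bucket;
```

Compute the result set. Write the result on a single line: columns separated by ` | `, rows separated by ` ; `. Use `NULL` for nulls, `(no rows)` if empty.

cold | 7 ; hot | 5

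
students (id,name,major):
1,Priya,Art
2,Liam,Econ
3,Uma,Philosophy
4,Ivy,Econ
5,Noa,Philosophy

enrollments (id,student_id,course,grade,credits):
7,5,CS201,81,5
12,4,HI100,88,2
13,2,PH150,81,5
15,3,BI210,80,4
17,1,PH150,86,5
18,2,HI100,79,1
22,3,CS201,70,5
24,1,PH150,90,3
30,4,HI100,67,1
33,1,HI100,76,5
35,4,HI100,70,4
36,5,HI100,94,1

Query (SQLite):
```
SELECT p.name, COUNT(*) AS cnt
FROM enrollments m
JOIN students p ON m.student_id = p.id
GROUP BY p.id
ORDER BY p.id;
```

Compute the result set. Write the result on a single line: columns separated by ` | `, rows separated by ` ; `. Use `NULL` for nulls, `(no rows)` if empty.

Priya | 3 ; Liam | 2 ; Uma | 2 ; Ivy | 3 ; Noa | 2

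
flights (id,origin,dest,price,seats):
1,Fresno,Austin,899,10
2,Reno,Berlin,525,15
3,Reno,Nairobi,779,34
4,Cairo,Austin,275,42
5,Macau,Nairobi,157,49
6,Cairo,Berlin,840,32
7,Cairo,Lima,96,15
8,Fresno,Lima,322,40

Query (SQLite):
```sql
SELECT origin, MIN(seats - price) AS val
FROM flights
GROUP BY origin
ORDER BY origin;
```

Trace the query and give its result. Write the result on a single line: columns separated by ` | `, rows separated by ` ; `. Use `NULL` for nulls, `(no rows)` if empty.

Cairo | -808 ; Fresno | -889 ; Macau | -108 ; Reno | -745

For each row compute seats - price.
Group by origin; take MIN of the expression per group.
  Cairo: ids {4, 6, 7} → MIN(seats - price)=-808
  Fresno: ids {1, 8} → MIN(seats - price)=-889
  Macau: ids {5} → MIN(seats - price)=-108
  Reno: ids {2, 3} → MIN(seats - price)=-745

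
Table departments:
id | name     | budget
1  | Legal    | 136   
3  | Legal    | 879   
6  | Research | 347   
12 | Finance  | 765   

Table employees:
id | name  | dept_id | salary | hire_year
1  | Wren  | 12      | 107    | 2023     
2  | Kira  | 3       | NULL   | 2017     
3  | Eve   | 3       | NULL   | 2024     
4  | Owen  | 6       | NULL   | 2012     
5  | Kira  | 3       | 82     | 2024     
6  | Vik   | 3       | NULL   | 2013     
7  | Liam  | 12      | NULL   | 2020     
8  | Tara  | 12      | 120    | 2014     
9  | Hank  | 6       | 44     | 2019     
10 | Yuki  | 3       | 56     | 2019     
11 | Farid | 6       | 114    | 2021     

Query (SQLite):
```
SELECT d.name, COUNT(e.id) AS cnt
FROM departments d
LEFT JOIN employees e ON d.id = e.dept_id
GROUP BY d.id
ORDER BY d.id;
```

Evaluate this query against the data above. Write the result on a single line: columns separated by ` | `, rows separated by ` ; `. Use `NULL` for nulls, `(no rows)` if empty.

LEFT JOIN keeps every departments row; unmatched ones get NULL for employees columns.
Group by departments.id and compute COUNT(e.id). COUNT(col) of an all-NULL group is 0.
  1: ids {—} → COUNT(e.id)=0
  3: ids {2, 3, 5, 6, 10} → COUNT(e.id)=5
  6: ids {4, 9, 11} → COUNT(e.id)=3
  12: ids {1, 7, 8} → COUNT(e.id)=3

Legal | 0 ; Legal | 5 ; Research | 3 ; Finance | 3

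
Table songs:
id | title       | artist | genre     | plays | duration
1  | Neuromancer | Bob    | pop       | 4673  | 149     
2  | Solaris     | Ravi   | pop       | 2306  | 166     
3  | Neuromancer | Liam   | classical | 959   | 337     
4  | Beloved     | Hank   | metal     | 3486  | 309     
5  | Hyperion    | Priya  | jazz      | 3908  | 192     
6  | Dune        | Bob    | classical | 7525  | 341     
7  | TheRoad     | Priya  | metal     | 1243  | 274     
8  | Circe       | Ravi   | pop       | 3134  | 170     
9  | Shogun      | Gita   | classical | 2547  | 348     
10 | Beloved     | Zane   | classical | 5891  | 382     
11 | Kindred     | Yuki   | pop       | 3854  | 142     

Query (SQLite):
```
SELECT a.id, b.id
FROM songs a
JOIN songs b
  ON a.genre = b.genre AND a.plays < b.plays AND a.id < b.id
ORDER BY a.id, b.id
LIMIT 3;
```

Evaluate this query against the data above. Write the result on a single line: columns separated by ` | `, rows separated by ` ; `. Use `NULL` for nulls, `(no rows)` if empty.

2 | 8 ; 2 | 11 ; 3 | 6

Pairs (a,b) with same genre, a.plays < b.plays, a.id < b.id.
genre groups: classical:{3,6,9,10} jazz:{5} metal:{4,7} pop:{1,2,8,11}
Ordered by (a.id, b.id); first 3.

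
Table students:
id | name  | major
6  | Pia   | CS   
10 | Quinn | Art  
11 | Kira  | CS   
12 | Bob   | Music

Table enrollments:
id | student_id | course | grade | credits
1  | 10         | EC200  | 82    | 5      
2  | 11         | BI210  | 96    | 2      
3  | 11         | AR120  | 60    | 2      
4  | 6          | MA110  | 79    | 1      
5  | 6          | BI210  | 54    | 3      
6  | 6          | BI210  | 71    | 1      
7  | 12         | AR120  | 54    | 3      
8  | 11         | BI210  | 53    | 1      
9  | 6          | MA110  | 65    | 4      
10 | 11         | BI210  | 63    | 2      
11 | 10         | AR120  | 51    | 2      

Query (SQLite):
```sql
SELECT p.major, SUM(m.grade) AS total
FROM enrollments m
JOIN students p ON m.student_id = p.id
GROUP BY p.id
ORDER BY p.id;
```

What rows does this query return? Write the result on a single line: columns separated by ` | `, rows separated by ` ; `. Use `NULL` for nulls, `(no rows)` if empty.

Join each enrollments row to its students via student_id.
Group joined rows by students.id; compute SUM(m.grade) per group.
  6: ids {4, 5, 6, 9} → SUM(m.grade)=269
  10: ids {1, 11} → SUM(m.grade)=133
  11: ids {2, 3, 8, 10} → SUM(m.grade)=272
  12: ids {7} → SUM(m.grade)=54

CS | 269 ; Art | 133 ; CS | 272 ; Music | 54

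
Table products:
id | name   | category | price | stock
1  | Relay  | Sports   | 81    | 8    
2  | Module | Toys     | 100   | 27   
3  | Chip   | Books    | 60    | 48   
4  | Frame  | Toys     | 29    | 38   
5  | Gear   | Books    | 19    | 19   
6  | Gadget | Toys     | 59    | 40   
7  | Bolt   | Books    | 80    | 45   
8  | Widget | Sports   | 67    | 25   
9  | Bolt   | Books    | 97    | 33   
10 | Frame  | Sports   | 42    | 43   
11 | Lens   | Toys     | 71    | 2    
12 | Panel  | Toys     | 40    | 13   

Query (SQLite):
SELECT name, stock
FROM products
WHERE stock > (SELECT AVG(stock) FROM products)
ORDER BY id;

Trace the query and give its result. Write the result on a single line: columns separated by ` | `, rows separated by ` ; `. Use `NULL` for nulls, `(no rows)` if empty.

Chip | 48 ; Frame | 38 ; Gadget | 40 ; Bolt | 45 ; Bolt | 33 ; Frame | 43

Scalar subquery: AVG(stock) over all products rows = 28.416667 (≈; comparison uses full precision).
Keep rows where stock > that value.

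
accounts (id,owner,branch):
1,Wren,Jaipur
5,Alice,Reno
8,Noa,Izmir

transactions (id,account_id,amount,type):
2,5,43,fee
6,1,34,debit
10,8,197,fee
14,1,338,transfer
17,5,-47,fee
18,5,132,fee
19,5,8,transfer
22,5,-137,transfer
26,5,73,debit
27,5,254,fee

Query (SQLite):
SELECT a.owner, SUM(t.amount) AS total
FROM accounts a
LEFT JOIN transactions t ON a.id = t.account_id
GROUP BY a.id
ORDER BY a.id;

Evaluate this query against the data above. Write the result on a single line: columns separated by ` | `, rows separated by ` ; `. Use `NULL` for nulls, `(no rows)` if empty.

Wren | 372 ; Alice | 326 ; Noa | 197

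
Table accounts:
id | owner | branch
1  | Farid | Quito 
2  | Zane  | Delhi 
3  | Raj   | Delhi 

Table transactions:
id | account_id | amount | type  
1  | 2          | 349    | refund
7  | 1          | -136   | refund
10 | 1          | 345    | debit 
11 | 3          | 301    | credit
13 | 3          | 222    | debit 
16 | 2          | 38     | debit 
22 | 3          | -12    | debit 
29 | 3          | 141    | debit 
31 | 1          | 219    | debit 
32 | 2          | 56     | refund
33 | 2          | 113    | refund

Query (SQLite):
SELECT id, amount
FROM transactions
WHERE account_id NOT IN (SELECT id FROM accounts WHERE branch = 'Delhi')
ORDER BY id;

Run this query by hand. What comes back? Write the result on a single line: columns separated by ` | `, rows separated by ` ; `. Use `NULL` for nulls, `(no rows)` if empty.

7 | -136 ; 10 | 345 ; 31 | 219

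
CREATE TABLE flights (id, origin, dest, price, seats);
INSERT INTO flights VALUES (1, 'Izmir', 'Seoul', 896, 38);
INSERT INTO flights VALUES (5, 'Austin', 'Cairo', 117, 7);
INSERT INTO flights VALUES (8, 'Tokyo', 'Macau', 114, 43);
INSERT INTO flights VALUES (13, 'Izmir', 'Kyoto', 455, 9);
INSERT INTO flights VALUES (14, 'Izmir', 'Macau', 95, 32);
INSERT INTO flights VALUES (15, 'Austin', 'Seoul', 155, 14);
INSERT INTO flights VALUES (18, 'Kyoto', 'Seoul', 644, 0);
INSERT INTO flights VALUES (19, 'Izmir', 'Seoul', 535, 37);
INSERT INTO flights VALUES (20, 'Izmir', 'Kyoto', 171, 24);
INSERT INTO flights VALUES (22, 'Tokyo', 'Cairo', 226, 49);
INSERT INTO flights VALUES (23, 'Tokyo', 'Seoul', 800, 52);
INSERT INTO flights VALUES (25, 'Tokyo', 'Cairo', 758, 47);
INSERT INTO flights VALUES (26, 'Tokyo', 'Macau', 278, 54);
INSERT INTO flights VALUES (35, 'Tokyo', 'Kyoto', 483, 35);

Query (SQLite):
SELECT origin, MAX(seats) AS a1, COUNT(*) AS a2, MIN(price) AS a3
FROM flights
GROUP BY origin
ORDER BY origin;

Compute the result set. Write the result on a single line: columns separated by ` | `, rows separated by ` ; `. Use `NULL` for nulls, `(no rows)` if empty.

Austin | 14 | 2 | 117 ; Izmir | 38 | 5 | 95 ; Kyoto | 0 | 1 | 644 ; Tokyo | 54 | 6 | 114

Group flights by origin.
Per group compute: MAX(seats), COUNT(*), MIN(price).
  Austin: ids {5, 15} → MAX(seats)=14, COUNT(*)=2, MIN(price)=117
  Izmir: ids {1, 13, 14, 19, 20} → MAX(seats)=38, COUNT(*)=5, MIN(price)=95
  Kyoto: ids {18} → MAX(seats)=0, COUNT(*)=1, MIN(price)=644
  Tokyo: ids {8, 22, 23, 25, 26, 35} → MAX(seats)=54, COUNT(*)=6, MIN(price)=114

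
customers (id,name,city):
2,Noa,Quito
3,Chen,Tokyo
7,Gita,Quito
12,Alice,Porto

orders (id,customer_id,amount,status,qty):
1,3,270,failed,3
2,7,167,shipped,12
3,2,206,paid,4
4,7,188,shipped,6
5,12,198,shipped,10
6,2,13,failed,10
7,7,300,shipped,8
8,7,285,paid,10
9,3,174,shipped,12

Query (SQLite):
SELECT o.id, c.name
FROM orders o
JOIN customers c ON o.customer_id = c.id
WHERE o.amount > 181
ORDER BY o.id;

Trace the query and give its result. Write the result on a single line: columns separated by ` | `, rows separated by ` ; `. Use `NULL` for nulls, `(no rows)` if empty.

1 | Chen ; 3 | Noa ; 4 | Gita ; 5 | Alice ; 7 | Gita ; 8 | Gita

Each orders row matches the customers row where customer_id = customers.id.
Then keep rows with o.amount > 181.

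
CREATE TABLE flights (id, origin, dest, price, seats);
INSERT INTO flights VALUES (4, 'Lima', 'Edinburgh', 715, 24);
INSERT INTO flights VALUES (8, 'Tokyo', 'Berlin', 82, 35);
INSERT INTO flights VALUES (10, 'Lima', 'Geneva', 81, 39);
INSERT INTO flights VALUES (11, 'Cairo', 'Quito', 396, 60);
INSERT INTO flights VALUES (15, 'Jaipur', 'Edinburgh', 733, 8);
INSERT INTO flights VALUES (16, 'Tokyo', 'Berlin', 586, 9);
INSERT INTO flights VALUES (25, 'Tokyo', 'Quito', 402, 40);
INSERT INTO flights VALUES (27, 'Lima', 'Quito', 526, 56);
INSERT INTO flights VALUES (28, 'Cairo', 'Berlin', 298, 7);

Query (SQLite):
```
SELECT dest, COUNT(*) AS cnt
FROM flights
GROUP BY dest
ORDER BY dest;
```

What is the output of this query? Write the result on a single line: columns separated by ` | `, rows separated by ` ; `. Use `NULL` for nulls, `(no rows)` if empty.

Berlin | 3 ; Edinburgh | 2 ; Geneva | 1 ; Quito | 3

Partition flights by dest; compute COUNT(*) within each group.
  Berlin: ids {8, 16, 28} → COUNT(*)=3
  Edinburgh: ids {4, 15} → COUNT(*)=2
  Geneva: ids {10} → COUNT(*)=1
  Quito: ids {11, 25, 27} → COUNT(*)=3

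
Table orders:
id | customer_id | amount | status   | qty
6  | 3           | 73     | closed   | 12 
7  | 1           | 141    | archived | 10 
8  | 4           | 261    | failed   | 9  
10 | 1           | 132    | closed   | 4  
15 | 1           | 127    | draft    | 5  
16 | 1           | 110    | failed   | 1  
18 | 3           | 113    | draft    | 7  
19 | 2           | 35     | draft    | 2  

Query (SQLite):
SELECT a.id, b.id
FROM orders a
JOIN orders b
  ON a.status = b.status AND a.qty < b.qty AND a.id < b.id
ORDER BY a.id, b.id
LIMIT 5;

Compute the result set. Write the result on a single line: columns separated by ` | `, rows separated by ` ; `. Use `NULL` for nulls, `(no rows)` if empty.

15 | 18

Pairs (a,b) with same status, a.qty < b.qty, a.id < b.id.
status groups: archived:{7} closed:{6,10} draft:{15,18,19} failed:{8,16}
Ordered by (a.id, b.id); first 5.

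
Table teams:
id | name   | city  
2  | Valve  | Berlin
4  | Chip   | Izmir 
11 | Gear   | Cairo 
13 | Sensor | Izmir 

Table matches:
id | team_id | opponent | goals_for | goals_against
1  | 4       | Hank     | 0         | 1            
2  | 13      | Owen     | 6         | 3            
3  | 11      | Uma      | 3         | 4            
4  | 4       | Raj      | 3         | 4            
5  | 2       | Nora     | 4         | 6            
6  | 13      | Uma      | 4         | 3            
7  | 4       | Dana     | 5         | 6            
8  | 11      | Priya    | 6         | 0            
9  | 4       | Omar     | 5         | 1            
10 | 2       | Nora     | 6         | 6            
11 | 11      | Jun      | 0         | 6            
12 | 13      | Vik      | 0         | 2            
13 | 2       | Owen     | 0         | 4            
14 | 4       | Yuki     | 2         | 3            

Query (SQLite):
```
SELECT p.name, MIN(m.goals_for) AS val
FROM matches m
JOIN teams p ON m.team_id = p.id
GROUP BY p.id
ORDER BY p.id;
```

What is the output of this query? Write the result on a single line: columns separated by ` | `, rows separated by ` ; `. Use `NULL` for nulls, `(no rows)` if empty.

Join each matches row to its teams via team_id.
Group joined rows by teams.id; compute MIN(m.goals_for) per group.
  2: ids {5, 10, 13} → MIN(m.goals_for)=0
  4: ids {1, 4, 7, 9, 14} → MIN(m.goals_for)=0
  11: ids {3, 8, 11} → MIN(m.goals_for)=0
  13: ids {2, 6, 12} → MIN(m.goals_for)=0

Valve | 0 ; Chip | 0 ; Gear | 0 ; Sensor | 0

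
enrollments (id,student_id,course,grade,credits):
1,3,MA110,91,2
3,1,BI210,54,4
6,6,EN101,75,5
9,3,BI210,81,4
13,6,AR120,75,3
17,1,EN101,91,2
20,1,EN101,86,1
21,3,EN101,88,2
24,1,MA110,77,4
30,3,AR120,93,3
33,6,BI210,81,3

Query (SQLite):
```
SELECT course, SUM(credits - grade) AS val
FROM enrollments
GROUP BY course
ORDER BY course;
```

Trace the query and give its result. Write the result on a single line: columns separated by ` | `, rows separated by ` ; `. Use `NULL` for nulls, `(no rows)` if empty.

For each row compute credits - grade.
Group by course; take SUM of the expression per group.
  AR120: ids {13, 30} → SUM(credits - grade)=-162
  BI210: ids {3, 9, 33} → SUM(credits - grade)=-205
  EN101: ids {6, 17, 20, 21} → SUM(credits - grade)=-330
  MA110: ids {1, 24} → SUM(credits - grade)=-162

AR120 | -162 ; BI210 | -205 ; EN101 | -330 ; MA110 | -162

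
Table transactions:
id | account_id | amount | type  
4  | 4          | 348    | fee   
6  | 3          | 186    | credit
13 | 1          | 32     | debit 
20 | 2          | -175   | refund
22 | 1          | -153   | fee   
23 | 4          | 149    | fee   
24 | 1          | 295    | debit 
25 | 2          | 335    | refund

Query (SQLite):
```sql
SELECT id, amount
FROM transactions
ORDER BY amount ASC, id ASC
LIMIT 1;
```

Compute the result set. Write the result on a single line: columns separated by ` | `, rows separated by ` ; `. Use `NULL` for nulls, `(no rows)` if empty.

20 | -175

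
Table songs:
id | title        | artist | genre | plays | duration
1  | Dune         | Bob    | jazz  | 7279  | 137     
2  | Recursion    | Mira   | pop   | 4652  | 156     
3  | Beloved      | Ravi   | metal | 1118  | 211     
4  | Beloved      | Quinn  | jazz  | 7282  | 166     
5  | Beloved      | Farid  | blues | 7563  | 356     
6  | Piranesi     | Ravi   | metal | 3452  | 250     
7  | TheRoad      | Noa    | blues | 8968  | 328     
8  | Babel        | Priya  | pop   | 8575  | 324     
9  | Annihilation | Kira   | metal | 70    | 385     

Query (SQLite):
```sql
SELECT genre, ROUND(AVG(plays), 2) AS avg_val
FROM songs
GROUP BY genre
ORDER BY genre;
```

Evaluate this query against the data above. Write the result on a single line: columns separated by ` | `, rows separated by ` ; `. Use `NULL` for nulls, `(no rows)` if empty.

Partition songs by genre; compute ROUND(AVG(plays), 2) within each group.
  blues: ids {5, 7} → ROUND(AVG(plays), 2)=8265.5
  jazz: ids {1, 4} → ROUND(AVG(plays), 2)=7280.5
  metal: ids {3, 6, 9} → ROUND(AVG(plays), 2)=1546.67
  pop: ids {2, 8} → ROUND(AVG(plays), 2)=6613.5

blues | 8265.5 ; jazz | 7280.5 ; metal | 1546.67 ; pop | 6613.5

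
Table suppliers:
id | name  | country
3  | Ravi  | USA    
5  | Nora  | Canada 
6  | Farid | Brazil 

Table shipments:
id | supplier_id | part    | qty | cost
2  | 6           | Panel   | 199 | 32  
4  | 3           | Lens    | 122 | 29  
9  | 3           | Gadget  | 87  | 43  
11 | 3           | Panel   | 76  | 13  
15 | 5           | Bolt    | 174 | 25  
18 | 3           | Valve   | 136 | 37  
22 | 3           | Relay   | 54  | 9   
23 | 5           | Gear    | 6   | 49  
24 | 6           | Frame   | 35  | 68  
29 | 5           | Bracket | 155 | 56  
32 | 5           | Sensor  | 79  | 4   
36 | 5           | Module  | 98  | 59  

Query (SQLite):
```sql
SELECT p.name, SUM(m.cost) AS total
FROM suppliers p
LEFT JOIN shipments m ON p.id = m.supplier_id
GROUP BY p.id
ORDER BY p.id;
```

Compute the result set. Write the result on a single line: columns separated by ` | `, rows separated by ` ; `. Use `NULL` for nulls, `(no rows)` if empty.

Ravi | 131 ; Nora | 193 ; Farid | 100

LEFT JOIN keeps every suppliers row; unmatched ones get NULL for shipments columns.
Group by suppliers.id and compute SUM(m.cost). SUM over an all-NULL group is NULL.
  3: ids {4, 9, 11, 18, 22} → SUM(m.cost)=131
  5: ids {15, 23, 29, 32, 36} → SUM(m.cost)=193
  6: ids {2, 24} → SUM(m.cost)=100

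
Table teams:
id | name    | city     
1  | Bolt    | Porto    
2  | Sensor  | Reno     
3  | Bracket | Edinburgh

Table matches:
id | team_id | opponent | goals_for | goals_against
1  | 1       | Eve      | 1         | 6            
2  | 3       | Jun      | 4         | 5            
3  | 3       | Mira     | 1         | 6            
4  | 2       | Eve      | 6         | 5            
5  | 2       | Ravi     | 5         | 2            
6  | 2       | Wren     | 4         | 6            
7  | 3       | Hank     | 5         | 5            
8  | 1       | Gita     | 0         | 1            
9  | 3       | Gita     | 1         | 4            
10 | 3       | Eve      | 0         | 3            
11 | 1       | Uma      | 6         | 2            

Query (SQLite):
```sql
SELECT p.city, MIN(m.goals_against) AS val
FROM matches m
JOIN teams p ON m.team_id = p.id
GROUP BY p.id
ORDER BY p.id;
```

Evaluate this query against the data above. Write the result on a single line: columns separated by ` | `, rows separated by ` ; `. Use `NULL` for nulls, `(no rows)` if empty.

Join each matches row to its teams via team_id.
Group joined rows by teams.id; compute MIN(m.goals_against) per group.
  1: ids {1, 8, 11} → MIN(m.goals_against)=1
  2: ids {4, 5, 6} → MIN(m.goals_against)=2
  3: ids {2, 3, 7, 9, 10} → MIN(m.goals_against)=3

Porto | 1 ; Reno | 2 ; Edinburgh | 3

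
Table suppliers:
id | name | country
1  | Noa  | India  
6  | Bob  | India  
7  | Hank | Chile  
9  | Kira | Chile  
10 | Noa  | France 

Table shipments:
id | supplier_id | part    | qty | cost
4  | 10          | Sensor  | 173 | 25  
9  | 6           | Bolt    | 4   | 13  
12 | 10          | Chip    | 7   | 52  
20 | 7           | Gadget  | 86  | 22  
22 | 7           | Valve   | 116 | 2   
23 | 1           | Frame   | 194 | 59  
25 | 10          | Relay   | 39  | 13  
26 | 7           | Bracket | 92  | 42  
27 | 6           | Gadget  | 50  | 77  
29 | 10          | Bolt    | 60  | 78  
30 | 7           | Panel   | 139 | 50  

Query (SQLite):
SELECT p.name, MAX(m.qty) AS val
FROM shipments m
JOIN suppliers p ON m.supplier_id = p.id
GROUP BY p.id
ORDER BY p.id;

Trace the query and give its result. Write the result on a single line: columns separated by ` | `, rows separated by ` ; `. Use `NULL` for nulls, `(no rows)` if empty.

Join each shipments row to its suppliers via supplier_id.
Group joined rows by suppliers.id; compute MAX(m.qty) per group.
  1: ids {23} → MAX(m.qty)=194
  6: ids {9, 27} → MAX(m.qty)=50
  7: ids {20, 22, 26, 30} → MAX(m.qty)=139
  10: ids {4, 12, 25, 29} → MAX(m.qty)=173

Noa | 194 ; Bob | 50 ; Hank | 139 ; Noa | 173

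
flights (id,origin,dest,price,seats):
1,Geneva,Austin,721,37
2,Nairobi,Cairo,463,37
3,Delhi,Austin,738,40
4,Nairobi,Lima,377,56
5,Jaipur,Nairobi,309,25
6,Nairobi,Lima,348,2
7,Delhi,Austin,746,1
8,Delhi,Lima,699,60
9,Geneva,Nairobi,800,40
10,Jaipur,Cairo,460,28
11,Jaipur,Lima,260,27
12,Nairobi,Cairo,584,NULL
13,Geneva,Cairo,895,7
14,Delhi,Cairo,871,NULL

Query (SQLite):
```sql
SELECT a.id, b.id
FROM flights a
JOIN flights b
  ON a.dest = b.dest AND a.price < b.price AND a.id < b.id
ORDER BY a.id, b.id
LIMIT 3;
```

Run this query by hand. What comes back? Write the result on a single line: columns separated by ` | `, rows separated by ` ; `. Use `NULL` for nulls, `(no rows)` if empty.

Pairs (a,b) with same dest, a.price < b.price, a.id < b.id.
dest groups: Austin:{1,3,7} Cairo:{2,10,12,13,14} Lima:{4,6,8,11} Nairobi:{5,9}
Ordered by (a.id, b.id); first 3.

1 | 3 ; 1 | 7 ; 2 | 12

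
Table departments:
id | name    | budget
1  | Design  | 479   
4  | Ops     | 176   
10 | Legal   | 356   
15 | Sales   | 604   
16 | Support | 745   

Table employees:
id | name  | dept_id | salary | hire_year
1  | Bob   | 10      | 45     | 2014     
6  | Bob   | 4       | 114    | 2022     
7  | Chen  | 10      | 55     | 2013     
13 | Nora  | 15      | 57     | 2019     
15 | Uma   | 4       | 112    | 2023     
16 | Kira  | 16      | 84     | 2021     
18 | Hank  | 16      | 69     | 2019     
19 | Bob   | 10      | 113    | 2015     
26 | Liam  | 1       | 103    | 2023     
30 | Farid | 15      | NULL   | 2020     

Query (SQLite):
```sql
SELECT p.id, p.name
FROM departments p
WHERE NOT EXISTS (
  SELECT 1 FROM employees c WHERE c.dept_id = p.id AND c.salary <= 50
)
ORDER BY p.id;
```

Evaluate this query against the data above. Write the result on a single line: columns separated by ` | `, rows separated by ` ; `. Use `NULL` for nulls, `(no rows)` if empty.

1 | Design ; 4 | Ops ; 15 | Sales ; 16 | Support

For each departments row, check whether any employees with matching dept_id has salary <= 50.
Keep rows where that is false.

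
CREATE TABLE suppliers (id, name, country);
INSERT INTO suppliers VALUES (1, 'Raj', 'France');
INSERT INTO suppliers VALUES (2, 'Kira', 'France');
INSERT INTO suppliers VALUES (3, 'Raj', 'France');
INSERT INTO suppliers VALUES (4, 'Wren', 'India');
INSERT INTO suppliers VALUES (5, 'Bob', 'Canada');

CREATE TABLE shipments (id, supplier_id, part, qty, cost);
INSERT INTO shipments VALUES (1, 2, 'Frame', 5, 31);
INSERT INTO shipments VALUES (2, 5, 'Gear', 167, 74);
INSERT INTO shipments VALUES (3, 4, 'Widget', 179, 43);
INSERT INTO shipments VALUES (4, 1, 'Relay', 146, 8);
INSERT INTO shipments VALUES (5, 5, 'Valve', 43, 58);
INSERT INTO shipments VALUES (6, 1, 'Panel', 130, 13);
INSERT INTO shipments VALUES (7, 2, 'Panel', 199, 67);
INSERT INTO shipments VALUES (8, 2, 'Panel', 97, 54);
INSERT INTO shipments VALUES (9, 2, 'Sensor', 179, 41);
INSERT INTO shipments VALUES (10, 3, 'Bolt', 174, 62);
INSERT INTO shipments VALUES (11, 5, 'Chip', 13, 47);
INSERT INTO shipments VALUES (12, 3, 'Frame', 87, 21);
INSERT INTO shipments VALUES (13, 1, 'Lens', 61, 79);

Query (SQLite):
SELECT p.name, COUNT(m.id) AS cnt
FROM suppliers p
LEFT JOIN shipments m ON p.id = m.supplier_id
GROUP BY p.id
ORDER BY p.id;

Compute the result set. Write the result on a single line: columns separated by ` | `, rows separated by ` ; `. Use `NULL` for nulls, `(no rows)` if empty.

LEFT JOIN keeps every suppliers row; unmatched ones get NULL for shipments columns.
Group by suppliers.id and compute COUNT(m.id). COUNT(col) of an all-NULL group is 0.
  1: ids {4, 6, 13} → COUNT(m.id)=3
  2: ids {1, 7, 8, 9} → COUNT(m.id)=4
  3: ids {10, 12} → COUNT(m.id)=2
  4: ids {3} → COUNT(m.id)=1
  5: ids {2, 5, 11} → COUNT(m.id)=3

Raj | 3 ; Kira | 4 ; Raj | 2 ; Wren | 1 ; Bob | 3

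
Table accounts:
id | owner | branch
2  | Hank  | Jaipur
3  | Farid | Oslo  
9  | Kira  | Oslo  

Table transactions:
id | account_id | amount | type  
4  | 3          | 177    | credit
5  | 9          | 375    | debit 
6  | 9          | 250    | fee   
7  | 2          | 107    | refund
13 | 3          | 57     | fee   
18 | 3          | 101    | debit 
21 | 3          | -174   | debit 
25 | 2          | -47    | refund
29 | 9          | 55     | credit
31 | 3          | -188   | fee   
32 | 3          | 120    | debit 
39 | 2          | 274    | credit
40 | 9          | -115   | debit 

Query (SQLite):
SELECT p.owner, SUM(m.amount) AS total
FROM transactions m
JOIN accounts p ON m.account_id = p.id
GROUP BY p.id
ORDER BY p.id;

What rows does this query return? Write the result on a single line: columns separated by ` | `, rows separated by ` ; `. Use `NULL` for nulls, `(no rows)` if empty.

Join each transactions row to its accounts via account_id.
Group joined rows by accounts.id; compute SUM(m.amount) per group.
  2: ids {7, 25, 39} → SUM(m.amount)=334
  3: ids {4, 13, 18, 21, 31, 32} → SUM(m.amount)=93
  9: ids {5, 6, 29, 40} → SUM(m.amount)=565

Hank | 334 ; Farid | 93 ; Kira | 565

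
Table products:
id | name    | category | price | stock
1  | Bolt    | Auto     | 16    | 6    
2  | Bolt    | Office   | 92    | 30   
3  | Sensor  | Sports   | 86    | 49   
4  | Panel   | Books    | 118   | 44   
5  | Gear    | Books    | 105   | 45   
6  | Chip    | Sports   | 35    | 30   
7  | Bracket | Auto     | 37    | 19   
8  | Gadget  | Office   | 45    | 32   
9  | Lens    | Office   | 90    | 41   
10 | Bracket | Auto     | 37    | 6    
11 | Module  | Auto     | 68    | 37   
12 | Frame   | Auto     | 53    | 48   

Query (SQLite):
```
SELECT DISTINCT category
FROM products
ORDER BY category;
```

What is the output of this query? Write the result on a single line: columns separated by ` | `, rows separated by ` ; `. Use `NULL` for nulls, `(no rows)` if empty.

Auto ; Books ; Office ; Sports

Collect distinct category values from products.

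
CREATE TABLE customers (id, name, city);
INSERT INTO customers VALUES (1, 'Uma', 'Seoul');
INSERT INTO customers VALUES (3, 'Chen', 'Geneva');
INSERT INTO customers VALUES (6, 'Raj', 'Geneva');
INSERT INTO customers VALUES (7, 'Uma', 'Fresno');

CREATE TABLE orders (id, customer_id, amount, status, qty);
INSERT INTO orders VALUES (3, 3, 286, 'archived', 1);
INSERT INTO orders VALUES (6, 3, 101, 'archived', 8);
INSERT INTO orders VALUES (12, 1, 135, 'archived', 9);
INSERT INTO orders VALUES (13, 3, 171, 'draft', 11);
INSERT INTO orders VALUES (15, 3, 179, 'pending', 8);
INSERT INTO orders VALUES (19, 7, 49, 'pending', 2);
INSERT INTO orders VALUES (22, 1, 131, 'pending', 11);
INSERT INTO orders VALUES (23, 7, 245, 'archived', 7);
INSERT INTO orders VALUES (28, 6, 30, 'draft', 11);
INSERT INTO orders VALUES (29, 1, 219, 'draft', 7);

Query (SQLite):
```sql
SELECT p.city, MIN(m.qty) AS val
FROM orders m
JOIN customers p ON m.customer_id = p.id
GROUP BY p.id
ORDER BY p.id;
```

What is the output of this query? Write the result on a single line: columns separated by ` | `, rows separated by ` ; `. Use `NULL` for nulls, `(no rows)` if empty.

Seoul | 7 ; Geneva | 1 ; Geneva | 11 ; Fresno | 2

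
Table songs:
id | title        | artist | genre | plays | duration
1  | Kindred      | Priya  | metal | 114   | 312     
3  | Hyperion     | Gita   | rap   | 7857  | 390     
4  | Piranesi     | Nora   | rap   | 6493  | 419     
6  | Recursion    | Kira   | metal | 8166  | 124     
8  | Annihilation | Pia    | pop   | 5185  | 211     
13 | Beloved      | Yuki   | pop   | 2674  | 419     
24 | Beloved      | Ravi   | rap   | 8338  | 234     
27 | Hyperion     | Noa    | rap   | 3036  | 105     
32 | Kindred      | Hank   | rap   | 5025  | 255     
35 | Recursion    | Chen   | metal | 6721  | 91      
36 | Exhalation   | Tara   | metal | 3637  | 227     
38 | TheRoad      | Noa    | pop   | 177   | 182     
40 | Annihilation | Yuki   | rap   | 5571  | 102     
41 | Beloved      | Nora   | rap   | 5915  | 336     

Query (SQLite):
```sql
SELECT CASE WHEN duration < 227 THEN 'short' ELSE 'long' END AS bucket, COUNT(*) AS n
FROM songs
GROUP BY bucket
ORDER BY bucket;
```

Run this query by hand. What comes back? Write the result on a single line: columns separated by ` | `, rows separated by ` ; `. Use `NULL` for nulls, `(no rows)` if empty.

long | 8 ; short | 6

Bucket rows by duration < 227 → 'short' else 'long'; count each bucket.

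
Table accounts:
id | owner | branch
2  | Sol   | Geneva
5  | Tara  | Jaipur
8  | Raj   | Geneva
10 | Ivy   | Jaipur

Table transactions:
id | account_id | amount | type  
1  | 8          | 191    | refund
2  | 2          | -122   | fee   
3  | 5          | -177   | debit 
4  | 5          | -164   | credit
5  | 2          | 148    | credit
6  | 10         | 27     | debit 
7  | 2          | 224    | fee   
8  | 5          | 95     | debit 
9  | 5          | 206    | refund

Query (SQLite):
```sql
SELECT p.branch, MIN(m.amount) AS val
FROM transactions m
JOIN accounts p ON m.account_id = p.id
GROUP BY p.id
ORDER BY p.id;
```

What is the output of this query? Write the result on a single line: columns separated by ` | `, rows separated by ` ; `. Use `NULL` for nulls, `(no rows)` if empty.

Geneva | -122 ; Jaipur | -177 ; Geneva | 191 ; Jaipur | 27

Join each transactions row to its accounts via account_id.
Group joined rows by accounts.id; compute MIN(m.amount) per group.
  2: ids {2, 5, 7} → MIN(m.amount)=-122
  5: ids {3, 4, 8, 9} → MIN(m.amount)=-177
  8: ids {1} → MIN(m.amount)=191
  10: ids {6} → MIN(m.amount)=27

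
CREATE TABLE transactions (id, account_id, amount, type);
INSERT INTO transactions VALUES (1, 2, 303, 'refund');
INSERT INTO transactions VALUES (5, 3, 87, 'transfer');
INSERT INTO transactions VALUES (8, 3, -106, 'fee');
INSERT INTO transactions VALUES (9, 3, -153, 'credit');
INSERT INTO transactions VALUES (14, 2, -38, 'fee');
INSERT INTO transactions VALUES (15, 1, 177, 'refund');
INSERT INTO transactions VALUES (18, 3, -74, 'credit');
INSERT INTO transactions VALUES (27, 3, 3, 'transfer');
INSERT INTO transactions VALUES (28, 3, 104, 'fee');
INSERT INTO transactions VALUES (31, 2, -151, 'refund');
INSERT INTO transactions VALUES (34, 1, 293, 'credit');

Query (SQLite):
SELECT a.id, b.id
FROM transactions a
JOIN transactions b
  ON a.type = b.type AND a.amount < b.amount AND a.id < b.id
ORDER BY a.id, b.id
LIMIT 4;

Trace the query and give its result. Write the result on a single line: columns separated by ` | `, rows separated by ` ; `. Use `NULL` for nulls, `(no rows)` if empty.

8 | 14 ; 8 | 28 ; 9 | 18 ; 9 | 34

Pairs (a,b) with same type, a.amount < b.amount, a.id < b.id.
type groups: credit:{9,18,34} fee:{8,14,28} refund:{1,15,31} transfer:{5,27}
Ordered by (a.id, b.id); first 4.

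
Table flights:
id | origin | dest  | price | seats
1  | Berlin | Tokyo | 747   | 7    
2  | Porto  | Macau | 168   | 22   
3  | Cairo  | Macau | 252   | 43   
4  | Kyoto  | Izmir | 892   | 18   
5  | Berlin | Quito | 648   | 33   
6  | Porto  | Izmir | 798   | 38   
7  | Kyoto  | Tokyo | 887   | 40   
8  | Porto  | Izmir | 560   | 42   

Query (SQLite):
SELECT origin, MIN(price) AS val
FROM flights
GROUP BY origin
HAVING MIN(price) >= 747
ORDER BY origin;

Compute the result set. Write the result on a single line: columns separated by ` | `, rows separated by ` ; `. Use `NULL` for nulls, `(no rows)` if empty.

Partition flights by origin; compute MIN(price) within each group.
HAVING: keep groups where MIN(price) >= 747.
  Berlin: ids {1, 5} → MIN(price)=648
  Cairo: ids {3} → MIN(price)=252
  Kyoto: ids {4, 7} → MIN(price)=887
  Porto: ids {2, 6, 8} → MIN(price)=168

Kyoto | 887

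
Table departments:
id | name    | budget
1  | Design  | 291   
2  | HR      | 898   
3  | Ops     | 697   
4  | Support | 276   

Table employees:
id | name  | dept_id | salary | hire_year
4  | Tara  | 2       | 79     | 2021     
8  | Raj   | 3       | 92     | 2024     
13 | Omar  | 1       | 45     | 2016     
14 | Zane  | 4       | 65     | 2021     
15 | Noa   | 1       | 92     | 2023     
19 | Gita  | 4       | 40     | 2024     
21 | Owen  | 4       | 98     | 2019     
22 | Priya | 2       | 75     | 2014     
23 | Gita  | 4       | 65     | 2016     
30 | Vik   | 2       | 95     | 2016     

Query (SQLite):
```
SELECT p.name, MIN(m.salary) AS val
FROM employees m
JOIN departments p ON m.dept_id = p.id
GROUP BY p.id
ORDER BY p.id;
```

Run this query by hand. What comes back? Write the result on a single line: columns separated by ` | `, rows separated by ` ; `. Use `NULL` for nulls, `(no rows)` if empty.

Design | 45 ; HR | 75 ; Ops | 92 ; Support | 40

Join each employees row to its departments via dept_id.
Group joined rows by departments.id; compute MIN(m.salary) per group.
  1: ids {13, 15} → MIN(m.salary)=45
  2: ids {4, 22, 30} → MIN(m.salary)=75
  3: ids {8} → MIN(m.salary)=92
  4: ids {14, 19, 21, 23} → MIN(m.salary)=40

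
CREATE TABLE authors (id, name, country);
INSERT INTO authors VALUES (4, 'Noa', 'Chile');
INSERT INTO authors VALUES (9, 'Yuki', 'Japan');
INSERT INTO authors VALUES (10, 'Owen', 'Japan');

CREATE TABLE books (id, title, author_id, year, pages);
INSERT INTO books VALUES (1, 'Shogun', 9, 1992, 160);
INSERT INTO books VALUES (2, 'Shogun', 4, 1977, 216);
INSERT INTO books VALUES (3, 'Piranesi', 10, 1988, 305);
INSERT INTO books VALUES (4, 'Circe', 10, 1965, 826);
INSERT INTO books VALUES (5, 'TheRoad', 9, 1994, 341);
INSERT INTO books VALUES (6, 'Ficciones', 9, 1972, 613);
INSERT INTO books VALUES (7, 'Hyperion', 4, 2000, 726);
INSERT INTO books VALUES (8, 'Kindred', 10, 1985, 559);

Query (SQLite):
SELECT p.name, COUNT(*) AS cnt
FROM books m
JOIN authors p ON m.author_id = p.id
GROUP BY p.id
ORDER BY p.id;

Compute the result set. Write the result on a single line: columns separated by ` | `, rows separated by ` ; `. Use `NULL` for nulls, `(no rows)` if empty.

Join each books row to its authors via author_id.
Group joined rows by authors.id; compute COUNT(*) per group.
  4: ids {2, 7} → COUNT(*)=2
  9: ids {1, 5, 6} → COUNT(*)=3
  10: ids {3, 4, 8} → COUNT(*)=3

Noa | 2 ; Yuki | 3 ; Owen | 3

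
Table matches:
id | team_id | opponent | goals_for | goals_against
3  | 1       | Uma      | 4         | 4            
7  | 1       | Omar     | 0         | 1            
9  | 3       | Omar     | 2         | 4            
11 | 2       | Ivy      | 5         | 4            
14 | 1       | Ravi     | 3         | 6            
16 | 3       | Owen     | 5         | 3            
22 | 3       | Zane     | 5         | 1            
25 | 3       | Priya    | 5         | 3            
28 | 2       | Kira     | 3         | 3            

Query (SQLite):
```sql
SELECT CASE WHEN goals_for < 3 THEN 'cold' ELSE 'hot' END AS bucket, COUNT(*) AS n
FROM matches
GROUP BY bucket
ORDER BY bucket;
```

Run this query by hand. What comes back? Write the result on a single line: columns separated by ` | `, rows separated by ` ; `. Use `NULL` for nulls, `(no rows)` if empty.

Bucket rows by goals_for < 3 → 'cold' else 'hot'; count each bucket.

cold | 2 ; hot | 7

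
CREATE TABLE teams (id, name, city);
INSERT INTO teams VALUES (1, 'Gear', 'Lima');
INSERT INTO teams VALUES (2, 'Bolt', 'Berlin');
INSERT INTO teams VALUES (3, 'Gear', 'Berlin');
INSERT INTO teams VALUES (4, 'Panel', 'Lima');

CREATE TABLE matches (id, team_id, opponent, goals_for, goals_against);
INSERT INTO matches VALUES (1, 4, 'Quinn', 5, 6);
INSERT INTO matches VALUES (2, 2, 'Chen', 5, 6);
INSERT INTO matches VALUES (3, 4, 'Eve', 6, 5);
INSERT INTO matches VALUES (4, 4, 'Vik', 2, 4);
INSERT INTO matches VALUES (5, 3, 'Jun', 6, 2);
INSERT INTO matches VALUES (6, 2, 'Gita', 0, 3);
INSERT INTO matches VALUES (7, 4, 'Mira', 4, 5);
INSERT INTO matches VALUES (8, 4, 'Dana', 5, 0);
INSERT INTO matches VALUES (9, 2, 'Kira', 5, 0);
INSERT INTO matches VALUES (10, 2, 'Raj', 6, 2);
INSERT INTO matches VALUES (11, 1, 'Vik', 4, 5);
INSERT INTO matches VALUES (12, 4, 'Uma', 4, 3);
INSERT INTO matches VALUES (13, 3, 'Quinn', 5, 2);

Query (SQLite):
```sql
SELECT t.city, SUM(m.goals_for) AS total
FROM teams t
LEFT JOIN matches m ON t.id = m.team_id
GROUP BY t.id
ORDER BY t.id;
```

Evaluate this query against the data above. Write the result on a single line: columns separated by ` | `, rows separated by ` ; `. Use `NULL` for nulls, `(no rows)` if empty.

LEFT JOIN keeps every teams row; unmatched ones get NULL for matches columns.
Group by teams.id and compute SUM(m.goals_for). SUM over an all-NULL group is NULL.
  1: ids {11} → SUM(m.goals_for)=4
  2: ids {2, 6, 9, 10} → SUM(m.goals_for)=16
  3: ids {5, 13} → SUM(m.goals_for)=11
  4: ids {1, 3, 4, 7, 8, 12} → SUM(m.goals_for)=26

Lima | 4 ; Berlin | 16 ; Berlin | 11 ; Lima | 26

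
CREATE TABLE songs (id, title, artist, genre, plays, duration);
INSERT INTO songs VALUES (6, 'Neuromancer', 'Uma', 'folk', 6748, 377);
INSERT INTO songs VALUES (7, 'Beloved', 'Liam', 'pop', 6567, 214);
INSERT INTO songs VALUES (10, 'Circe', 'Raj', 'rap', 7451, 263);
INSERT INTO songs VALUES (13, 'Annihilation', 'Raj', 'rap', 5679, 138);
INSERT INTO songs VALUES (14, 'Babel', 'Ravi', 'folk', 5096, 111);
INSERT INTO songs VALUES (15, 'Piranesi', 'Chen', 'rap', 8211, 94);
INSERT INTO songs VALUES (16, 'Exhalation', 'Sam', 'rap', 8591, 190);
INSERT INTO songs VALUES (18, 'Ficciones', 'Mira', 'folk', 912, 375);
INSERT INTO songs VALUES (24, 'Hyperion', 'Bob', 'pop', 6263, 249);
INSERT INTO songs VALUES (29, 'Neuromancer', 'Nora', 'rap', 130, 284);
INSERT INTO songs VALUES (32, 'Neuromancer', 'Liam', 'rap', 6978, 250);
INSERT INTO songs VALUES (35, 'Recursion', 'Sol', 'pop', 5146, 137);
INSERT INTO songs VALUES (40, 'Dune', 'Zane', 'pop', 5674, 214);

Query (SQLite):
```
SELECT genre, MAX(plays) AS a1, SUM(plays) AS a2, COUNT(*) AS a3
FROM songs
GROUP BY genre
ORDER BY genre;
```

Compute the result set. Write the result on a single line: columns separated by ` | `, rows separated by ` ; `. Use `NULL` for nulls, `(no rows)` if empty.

Group songs by genre.
Per group compute: MAX(plays), SUM(plays), COUNT(*).
  folk: ids {6, 14, 18} → MAX(plays)=6748, SUM(plays)=12756, COUNT(*)=3
  pop: ids {7, 24, 35, 40} → MAX(plays)=6567, SUM(plays)=23650, COUNT(*)=4
  rap: ids {10, 13, 15, 16, 29, 32} → MAX(plays)=8591, SUM(plays)=37040, COUNT(*)=6

folk | 6748 | 12756 | 3 ; pop | 6567 | 23650 | 4 ; rap | 8591 | 37040 | 6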